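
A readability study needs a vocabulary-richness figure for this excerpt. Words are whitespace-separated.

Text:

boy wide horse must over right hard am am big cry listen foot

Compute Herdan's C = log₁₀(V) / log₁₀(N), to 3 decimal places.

0.969

N = 13, V = 12.
log₁₀(V) = 1.079181, log₁₀(N) = 1.113943
C = 1.079181 / 1.113943 = 0.969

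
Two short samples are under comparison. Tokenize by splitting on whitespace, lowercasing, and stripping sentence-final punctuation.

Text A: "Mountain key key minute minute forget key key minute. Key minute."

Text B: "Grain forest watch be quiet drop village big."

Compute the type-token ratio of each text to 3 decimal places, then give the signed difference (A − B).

-0.636

TTR(A) = 4/11 = 0.364
TTR(B) = 8/8 = 1.000
Difference = 0.364 − 1.000 = -0.636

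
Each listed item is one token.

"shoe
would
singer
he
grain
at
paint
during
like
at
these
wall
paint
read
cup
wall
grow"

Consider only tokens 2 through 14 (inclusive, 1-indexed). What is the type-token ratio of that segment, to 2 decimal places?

0.85

Segment tokens 2–14: would, singer, he, grain, at, paint, during, like, at, these, wall, paint, read
Segment N = 13, segment V = 11.
TTR = 11 / 13 = 0.85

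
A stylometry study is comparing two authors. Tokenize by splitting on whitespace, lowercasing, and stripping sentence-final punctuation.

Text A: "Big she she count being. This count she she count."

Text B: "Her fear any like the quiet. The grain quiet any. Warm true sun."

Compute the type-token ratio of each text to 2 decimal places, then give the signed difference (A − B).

-0.27

TTR(A) = 5/10 = 0.50
TTR(B) = 10/13 = 0.77
Difference = 0.50 − 0.77 = -0.27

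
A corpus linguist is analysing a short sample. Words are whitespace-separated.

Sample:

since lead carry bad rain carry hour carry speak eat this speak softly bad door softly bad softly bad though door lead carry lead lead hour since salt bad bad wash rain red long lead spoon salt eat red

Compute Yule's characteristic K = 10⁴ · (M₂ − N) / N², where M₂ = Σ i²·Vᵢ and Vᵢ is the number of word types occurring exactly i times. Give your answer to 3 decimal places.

Frequencies: bad:6, lead:5, carry:4, softly:3, since:2, rain:2, hour:2, speak:2, eat:2, door:2, salt:2, red:2, this:1, though:1, wash:1, long:1, spoon:1
N = 39. Frequency spectrum: V_1=5, V_2=8, V_3=1, V_4=1, V_5=1, V_6=1
M₂ = 1²·5 + 2²·8 + 3²·1 + 4²·1 + 5²·1 + 6²·1 = 123
K = 10000 × (123 − 39) / 39² = 552.268

552.268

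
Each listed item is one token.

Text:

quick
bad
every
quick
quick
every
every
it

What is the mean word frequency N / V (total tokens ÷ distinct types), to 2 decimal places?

2.00

N = 8 tokens, V = 4 types.
Mean frequency = N / V = 8 / 4 = 2.00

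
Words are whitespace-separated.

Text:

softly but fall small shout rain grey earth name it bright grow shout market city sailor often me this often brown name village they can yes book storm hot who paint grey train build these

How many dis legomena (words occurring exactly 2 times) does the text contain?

Frequencies: shout:2, grey:2, name:2, often:2, softly:1, but:1, fall:1, small:1, rain:1, earth:1, it:1, bright:1, grow:1, market:1, city:1, sailor:1, me:1, this:1, brown:1, village:1, … (11 more, each freq 1)
Words with frequency 2: grey, name, often, shout

4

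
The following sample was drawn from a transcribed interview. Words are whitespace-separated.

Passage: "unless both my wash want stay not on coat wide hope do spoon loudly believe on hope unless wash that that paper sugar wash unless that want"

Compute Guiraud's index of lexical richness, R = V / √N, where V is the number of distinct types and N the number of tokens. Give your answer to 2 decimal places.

N = 27, V = 18.
√N = 5.196152
R = 18 / 5.196152 = 3.46

3.46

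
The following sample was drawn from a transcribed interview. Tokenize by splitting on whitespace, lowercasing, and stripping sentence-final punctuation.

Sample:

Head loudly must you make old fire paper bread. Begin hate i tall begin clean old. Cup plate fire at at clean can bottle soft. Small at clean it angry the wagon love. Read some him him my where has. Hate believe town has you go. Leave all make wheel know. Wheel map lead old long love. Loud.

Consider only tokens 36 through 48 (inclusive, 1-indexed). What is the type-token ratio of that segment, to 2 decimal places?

Segment tokens 36–48: him, him, my, where, has, hate, believe, town, has, you, go, leave, all
Segment N = 13, segment V = 11.
TTR = 11 / 13 = 0.85

0.85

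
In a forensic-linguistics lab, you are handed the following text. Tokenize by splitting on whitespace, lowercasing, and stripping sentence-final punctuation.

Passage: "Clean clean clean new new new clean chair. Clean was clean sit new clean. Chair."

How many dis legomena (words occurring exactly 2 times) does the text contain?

Frequencies: clean:7, new:4, chair:2, was:1, sit:1
Words with frequency 2: chair

1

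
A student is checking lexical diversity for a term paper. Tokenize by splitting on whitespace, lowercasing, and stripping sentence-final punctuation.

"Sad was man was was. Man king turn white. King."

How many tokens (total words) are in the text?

10

Tokens: sad, was, man, was, was, man, king, turn, white, king
N = 10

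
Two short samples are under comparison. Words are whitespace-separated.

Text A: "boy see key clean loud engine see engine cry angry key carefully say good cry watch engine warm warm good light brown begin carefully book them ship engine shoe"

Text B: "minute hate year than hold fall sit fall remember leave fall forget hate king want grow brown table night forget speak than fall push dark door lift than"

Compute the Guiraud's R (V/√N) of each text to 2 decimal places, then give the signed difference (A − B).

A: V=20, N=29, R=3.71
B: V=21, N=28, R=3.97
Difference = 3.71 − 3.97 = -0.26

-0.26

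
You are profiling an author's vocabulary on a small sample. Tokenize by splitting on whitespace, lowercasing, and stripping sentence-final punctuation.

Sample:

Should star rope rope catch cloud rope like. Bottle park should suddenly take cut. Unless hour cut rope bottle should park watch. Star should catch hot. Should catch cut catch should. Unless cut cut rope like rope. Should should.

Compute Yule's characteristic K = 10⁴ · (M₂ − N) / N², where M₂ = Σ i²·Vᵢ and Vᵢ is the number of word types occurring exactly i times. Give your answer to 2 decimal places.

Frequencies: should:8, rope:6, cut:5, catch:4, star:2, like:2, bottle:2, park:2, unless:2, cloud:1, suddenly:1, take:1, hour:1, watch:1, hot:1
N = 39. Frequency spectrum: V_1=6, V_2=5, V_4=1, V_5=1, V_6=1, V_8=1
M₂ = 1²·6 + 2²·5 + 4²·1 + 5²·1 + 6²·1 + 8²·1 = 167
K = 10000 × (167 − 39) / 39² = 841.55

841.55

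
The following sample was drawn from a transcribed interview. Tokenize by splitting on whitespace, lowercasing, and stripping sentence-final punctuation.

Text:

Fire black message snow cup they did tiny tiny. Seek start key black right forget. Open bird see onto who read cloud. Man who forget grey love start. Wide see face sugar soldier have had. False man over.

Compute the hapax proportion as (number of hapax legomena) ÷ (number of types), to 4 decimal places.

0.7742

Frequencies: black:2, tiny:2, start:2, forget:2, see:2, who:2, man:2, fire:1, message:1, snow:1, cup:1, they:1, did:1, seek:1, key:1, right:1, open:1, bird:1, onto:1, read:1, … (11 more, each freq 1)
Hapax count = 24; type count = 31.
Ratio = 24 / 31 = 0.7742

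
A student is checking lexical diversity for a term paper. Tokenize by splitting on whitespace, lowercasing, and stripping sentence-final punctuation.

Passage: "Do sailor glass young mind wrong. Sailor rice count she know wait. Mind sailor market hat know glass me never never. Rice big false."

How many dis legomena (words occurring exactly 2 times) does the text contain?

Frequencies: sailor:3, glass:2, mind:2, rice:2, know:2, never:2, do:1, young:1, wrong:1, count:1, she:1, wait:1, market:1, hat:1, me:1, big:1, false:1
Words with frequency 2: glass, know, mind, never, rice

5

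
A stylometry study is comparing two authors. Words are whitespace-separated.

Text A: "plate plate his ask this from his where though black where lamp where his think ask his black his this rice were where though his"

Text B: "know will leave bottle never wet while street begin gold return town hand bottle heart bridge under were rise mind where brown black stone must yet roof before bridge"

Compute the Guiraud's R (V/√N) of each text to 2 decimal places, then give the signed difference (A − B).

A: V=12, N=25, R=2.40
B: V=27, N=29, R=5.01
Difference = 2.40 − 5.01 = -2.61

-2.61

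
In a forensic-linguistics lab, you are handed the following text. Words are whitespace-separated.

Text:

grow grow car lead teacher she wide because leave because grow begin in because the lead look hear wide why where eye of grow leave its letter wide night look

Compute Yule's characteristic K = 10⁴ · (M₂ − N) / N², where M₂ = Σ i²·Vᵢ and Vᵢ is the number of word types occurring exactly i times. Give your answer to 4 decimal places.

333.3333

Frequencies: grow:4, wide:3, because:3, lead:2, leave:2, look:2, car:1, teacher:1, she:1, begin:1, in:1, the:1, hear:1, why:1, where:1, eye:1, of:1, its:1, letter:1, night:1
N = 30. Frequency spectrum: V_1=14, V_2=3, V_3=2, V_4=1
M₂ = 1²·14 + 2²·3 + 3²·2 + 4²·1 = 60
K = 10000 × (60 − 30) / 30² = 333.3333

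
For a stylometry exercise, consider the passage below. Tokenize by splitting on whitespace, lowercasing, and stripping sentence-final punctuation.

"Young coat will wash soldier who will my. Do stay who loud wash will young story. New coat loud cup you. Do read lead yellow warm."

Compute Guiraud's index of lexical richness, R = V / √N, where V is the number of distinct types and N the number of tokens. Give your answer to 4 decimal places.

3.5301

N = 26, V = 18.
√N = 5.099020
R = 18 / 5.099020 = 3.5301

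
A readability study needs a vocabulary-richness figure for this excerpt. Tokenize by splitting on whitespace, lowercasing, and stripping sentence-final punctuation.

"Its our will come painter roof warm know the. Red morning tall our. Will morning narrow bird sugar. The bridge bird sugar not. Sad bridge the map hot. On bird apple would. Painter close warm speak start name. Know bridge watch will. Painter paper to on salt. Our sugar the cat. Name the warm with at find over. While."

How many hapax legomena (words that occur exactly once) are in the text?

25

Frequencies: the:5, our:3, will:3, painter:3, warm:3, bird:3, sugar:3, bridge:3, know:2, morning:2, on:2, name:2, its:1, come:1, roof:1, red:1, tall:1, narrow:1, not:1, sad:1, … (17 more, each freq 1)
Hapax (freq=1): apple, at, cat, close, come, find, hot, its, map, narrow, not, over, paper, red, roof, sad, salt, speak, start, tall, to, watch, while, with, would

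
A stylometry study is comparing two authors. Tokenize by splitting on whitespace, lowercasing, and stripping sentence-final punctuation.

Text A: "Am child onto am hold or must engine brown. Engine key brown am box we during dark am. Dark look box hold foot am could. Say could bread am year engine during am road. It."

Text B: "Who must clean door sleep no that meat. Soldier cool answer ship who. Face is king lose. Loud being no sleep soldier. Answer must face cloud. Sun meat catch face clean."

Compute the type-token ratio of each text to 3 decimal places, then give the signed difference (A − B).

TTR(A) = 21/35 = 0.600
TTR(B) = 21/31 = 0.677
Difference = 0.600 − 0.677 = -0.077

-0.077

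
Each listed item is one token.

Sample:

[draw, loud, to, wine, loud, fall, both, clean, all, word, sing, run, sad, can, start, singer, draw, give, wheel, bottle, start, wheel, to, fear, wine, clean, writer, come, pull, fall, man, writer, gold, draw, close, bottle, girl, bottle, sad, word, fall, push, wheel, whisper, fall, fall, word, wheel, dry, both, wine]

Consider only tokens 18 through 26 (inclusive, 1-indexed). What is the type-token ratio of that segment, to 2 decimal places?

Segment tokens 18–26: give, wheel, bottle, start, wheel, to, fear, wine, clean
Segment N = 9, segment V = 8.
TTR = 8 / 9 = 0.89

0.89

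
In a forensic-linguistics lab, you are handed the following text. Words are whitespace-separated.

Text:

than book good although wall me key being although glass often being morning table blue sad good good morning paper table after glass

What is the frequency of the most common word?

3

Frequencies: good:3, although:2, being:2, glass:2, morning:2, table:2, than:1, book:1, wall:1, me:1, key:1, often:1, blue:1, sad:1, paper:1, after:1
Most common: 'good' with frequency 3.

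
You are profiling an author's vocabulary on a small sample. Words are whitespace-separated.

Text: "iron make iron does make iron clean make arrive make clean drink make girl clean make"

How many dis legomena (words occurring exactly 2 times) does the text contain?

Frequencies: make:6, iron:3, clean:3, does:1, arrive:1, drink:1, girl:1
Words with frequency 2: (none)

0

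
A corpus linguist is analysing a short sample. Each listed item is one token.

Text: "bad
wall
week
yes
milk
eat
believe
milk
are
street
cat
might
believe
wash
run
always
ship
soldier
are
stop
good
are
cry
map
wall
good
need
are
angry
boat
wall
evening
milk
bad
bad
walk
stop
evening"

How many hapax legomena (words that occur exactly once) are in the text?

17

Frequencies: are:4, bad:3, wall:3, milk:3, believe:2, stop:2, good:2, evening:2, week:1, yes:1, eat:1, street:1, cat:1, might:1, wash:1, run:1, always:1, ship:1, soldier:1, cry:1, … (5 more, each freq 1)
Hapax (freq=1): always, angry, boat, cat, cry, eat, map, might, need, run, ship, soldier, street, walk, wash, week, yes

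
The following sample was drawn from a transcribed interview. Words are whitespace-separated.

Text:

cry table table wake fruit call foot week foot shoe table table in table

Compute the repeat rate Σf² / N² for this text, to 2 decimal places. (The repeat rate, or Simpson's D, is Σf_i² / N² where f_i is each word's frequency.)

0.18

Frequencies: table:5, foot:2, cry:1, wake:1, fruit:1, call:1, week:1, shoe:1, in:1
Σf² = 36; N² = 196
Repeat rate = 36 / 196 = 0.18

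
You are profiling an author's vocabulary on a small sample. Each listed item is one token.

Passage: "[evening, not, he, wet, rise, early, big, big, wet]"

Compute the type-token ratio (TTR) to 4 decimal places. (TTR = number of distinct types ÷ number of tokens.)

N = 9 tokens, V = 7 types.
TTR = V / N = 7 / 9 = 0.7778

0.7778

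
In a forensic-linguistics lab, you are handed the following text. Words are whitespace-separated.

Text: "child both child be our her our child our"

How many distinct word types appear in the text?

Distinct types: {be, both, child, her, our}
V = 5

5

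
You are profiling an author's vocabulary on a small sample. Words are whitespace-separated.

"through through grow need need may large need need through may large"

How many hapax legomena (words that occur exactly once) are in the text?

Frequencies: need:4, through:3, may:2, large:2, grow:1
Hapax (freq=1): grow

1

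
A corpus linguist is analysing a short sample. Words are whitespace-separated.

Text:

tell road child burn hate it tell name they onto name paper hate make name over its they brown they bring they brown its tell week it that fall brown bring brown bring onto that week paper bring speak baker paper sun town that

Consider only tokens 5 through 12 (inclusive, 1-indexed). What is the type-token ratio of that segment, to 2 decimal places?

Segment tokens 5–12: hate, it, tell, name, they, onto, name, paper
Segment N = 8, segment V = 7.
TTR = 7 / 8 = 0.88

0.88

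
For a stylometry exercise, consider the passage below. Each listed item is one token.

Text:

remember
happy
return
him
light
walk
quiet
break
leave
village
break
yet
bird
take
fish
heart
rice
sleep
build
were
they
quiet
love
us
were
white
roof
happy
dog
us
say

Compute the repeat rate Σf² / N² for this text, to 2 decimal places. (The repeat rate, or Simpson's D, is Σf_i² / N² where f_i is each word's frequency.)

Frequencies: happy:2, quiet:2, break:2, were:2, us:2, remember:1, return:1, him:1, light:1, walk:1, leave:1, village:1, yet:1, bird:1, take:1, fish:1, heart:1, rice:1, sleep:1, build:1, … (6 more, each freq 1)
Σf² = 41; N² = 961
Repeat rate = 41 / 961 = 0.04

0.04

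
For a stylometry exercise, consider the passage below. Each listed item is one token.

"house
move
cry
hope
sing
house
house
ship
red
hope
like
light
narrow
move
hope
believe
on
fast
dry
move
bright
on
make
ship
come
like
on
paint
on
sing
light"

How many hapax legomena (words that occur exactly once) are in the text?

10

Frequencies: on:4, house:3, move:3, hope:3, sing:2, ship:2, like:2, light:2, cry:1, red:1, narrow:1, believe:1, fast:1, dry:1, bright:1, make:1, come:1, paint:1
Hapax (freq=1): believe, bright, come, cry, dry, fast, make, narrow, paint, red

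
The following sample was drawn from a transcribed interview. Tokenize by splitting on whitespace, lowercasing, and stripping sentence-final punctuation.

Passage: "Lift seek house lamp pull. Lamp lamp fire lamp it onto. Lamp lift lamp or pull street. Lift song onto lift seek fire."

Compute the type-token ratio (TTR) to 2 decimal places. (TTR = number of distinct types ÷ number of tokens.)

0.48

N = 23 tokens, V = 11 types.
TTR = V / N = 11 / 23 = 0.48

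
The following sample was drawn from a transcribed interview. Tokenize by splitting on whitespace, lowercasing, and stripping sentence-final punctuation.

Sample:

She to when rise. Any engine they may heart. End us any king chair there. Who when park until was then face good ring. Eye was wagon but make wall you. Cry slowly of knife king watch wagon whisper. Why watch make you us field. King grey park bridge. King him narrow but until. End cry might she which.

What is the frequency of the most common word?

Frequencies: king:4, she:2, when:2, any:2, end:2, us:2, park:2, until:2, was:2, wagon:2, but:2, make:2, you:2, cry:2, watch:2, to:1, rise:1, engine:1, they:1, may:1, … (22 more, each freq 1)
Most common: 'king' with frequency 4.

4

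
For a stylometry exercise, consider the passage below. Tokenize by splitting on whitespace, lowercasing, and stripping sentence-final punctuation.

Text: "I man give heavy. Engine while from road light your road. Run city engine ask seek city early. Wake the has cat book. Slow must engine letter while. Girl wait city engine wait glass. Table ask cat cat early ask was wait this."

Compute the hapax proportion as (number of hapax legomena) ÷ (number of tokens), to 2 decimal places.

Frequencies: engine:4, city:3, ask:3, cat:3, wait:3, while:2, road:2, early:2, i:1, man:1, give:1, heavy:1, from:1, light:1, your:1, run:1, seek:1, wake:1, the:1, has:1, … (9 more, each freq 1)
Hapax count = 21; token count = 43.
Ratio = 21 / 43 = 0.49

0.49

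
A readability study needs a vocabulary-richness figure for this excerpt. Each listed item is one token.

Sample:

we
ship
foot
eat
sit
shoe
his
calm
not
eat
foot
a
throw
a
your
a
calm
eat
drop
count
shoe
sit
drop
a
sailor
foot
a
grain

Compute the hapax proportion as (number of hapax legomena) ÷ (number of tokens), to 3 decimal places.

0.321

Frequencies: a:5, foot:3, eat:3, sit:2, shoe:2, calm:2, drop:2, we:1, ship:1, his:1, not:1, throw:1, your:1, count:1, sailor:1, grain:1
Hapax count = 9; token count = 28.
Ratio = 9 / 28 = 0.321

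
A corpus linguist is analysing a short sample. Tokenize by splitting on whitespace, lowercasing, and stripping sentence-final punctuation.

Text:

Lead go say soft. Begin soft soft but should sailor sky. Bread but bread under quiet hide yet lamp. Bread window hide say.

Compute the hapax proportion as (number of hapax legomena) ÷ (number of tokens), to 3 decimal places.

0.478

Frequencies: soft:3, bread:3, say:2, but:2, hide:2, lead:1, go:1, begin:1, should:1, sailor:1, sky:1, under:1, quiet:1, yet:1, lamp:1, window:1
Hapax count = 11; token count = 23.
Ratio = 11 / 23 = 0.478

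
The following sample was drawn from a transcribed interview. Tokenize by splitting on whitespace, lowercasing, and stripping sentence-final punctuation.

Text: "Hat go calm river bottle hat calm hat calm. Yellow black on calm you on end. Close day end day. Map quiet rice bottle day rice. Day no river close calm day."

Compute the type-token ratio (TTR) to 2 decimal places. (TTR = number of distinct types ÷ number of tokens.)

N = 32 tokens, V = 16 types.
TTR = V / N = 16 / 32 = 0.50

0.50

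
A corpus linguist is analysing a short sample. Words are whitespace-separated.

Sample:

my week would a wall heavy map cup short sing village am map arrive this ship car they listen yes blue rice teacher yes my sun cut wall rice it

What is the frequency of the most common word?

Frequencies: my:2, wall:2, map:2, yes:2, rice:2, week:1, would:1, a:1, heavy:1, cup:1, short:1, sing:1, village:1, am:1, arrive:1, this:1, ship:1, car:1, they:1, listen:1, … (5 more, each freq 1)
Most common: 'my' with frequency 2.

2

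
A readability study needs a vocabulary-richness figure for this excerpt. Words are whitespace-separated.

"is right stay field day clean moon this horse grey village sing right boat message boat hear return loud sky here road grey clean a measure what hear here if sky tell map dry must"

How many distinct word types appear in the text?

28

Distinct types: {a, boat, clean, day, dry, field, grey, hear, here, horse, if, is, loud, map, measure, message, moon, must, return, right, road, sing, sky, stay, tell, this, village, what}
V = 28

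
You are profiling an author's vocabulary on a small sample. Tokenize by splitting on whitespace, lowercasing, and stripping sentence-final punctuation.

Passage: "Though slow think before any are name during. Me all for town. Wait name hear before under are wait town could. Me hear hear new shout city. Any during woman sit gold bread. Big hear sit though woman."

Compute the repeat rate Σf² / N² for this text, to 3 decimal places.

0.050

Frequencies: hear:4, though:2, before:2, any:2, are:2, name:2, during:2, me:2, town:2, wait:2, woman:2, sit:2, slow:1, think:1, all:1, for:1, under:1, could:1, new:1, shout:1, … (4 more, each freq 1)
Σf² = 72; N² = 1444
Repeat rate = 72 / 1444 = 0.050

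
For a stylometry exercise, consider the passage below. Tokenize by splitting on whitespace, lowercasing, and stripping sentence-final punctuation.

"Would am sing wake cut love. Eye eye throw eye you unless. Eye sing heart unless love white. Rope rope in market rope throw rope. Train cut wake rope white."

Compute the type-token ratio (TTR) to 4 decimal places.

0.5333

N = 30 tokens, V = 16 types.
TTR = V / N = 16 / 30 = 0.5333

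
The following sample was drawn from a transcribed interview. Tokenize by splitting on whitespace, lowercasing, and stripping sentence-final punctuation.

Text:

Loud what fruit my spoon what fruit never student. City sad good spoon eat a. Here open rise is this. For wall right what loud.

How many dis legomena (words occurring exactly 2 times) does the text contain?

Frequencies: what:3, loud:2, fruit:2, spoon:2, my:1, never:1, student:1, city:1, sad:1, good:1, eat:1, a:1, here:1, open:1, rise:1, is:1, this:1, for:1, wall:1, right:1
Words with frequency 2: fruit, loud, spoon

3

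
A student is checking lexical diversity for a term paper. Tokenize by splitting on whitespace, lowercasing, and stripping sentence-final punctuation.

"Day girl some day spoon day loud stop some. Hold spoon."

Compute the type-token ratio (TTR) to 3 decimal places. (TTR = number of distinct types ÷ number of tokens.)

0.636

N = 11 tokens, V = 7 types.
TTR = V / N = 7 / 11 = 0.636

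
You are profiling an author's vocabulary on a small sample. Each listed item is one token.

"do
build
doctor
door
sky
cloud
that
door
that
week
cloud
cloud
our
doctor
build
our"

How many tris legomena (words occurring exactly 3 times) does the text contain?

Frequencies: cloud:3, build:2, doctor:2, door:2, that:2, our:2, do:1, sky:1, week:1
Words with frequency 3: cloud

1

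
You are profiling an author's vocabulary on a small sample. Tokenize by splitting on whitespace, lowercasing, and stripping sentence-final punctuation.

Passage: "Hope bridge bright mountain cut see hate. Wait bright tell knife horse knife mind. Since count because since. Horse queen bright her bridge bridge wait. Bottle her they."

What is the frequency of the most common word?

Frequencies: bridge:3, bright:3, wait:2, knife:2, horse:2, since:2, her:2, hope:1, mountain:1, cut:1, see:1, hate:1, tell:1, mind:1, count:1, because:1, queen:1, bottle:1, they:1
Most common: 'bridge' with frequency 3.

3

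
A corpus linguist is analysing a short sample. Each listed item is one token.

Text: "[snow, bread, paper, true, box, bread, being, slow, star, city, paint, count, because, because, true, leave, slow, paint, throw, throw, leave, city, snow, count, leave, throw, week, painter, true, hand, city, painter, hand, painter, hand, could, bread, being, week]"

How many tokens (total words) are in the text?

39

Tokens: snow, bread, paper, true, box, bread, being, slow, star, city, paint, count, because, because, true, leave, slow, paint, throw, throw, leave, city, snow, count, leave, throw, week, painter, true, hand, city, painter, hand, painter, hand, could, bread, being, week
N = 39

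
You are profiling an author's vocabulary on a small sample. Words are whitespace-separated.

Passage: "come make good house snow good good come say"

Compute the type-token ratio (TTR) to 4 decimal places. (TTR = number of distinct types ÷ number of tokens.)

0.6667

N = 9 tokens, V = 6 types.
TTR = V / N = 6 / 9 = 0.6667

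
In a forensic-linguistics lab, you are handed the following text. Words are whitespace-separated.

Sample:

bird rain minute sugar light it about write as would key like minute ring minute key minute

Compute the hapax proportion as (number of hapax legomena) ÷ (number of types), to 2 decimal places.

0.85

Frequencies: minute:4, key:2, bird:1, rain:1, sugar:1, light:1, it:1, about:1, write:1, as:1, would:1, like:1, ring:1
Hapax count = 11; type count = 13.
Ratio = 11 / 13 = 0.85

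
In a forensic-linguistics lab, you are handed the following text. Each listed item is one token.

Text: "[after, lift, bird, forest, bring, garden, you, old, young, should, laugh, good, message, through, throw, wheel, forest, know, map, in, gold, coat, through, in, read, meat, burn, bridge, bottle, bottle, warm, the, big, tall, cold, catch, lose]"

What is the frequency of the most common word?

2

Frequencies: forest:2, through:2, in:2, bottle:2, after:1, lift:1, bird:1, bring:1, garden:1, you:1, old:1, young:1, should:1, laugh:1, good:1, message:1, throw:1, wheel:1, know:1, map:1, … (13 more, each freq 1)
Most common: 'forest' with frequency 2.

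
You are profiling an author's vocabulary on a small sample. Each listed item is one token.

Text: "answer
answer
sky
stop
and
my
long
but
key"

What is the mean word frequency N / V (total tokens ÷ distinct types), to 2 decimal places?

N = 9 tokens, V = 8 types.
Mean frequency = N / V = 9 / 8 = 1.13

1.13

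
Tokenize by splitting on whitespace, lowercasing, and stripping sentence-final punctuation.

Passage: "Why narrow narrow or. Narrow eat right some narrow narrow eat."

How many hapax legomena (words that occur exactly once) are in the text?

4

Frequencies: narrow:5, eat:2, why:1, or:1, right:1, some:1
Hapax (freq=1): or, right, some, why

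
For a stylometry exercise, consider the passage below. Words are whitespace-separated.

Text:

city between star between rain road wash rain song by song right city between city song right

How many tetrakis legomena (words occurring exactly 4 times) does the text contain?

0

Frequencies: city:3, between:3, song:3, rain:2, right:2, star:1, road:1, wash:1, by:1
Words with frequency 4: (none)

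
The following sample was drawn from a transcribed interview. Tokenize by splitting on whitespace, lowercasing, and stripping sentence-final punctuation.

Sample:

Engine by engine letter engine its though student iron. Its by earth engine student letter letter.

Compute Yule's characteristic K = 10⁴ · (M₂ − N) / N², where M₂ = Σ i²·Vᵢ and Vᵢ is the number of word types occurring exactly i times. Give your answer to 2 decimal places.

937.50

Frequencies: engine:4, letter:3, by:2, its:2, student:2, though:1, iron:1, earth:1
N = 16. Frequency spectrum: V_1=3, V_2=3, V_3=1, V_4=1
M₂ = 1²·3 + 2²·3 + 3²·1 + 4²·1 = 40
K = 10000 × (40 − 16) / 16² = 937.50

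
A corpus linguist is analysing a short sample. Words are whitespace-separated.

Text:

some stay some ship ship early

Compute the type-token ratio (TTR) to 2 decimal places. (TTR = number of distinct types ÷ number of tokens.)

N = 6 tokens, V = 4 types.
TTR = V / N = 4 / 6 = 0.67

0.67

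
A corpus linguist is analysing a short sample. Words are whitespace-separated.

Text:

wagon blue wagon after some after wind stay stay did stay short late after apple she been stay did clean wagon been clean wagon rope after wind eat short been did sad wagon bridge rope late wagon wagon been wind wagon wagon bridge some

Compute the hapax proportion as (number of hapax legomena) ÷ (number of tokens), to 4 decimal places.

0.1136

Frequencies: wagon:9, after:4, stay:4, been:4, wind:3, did:3, some:2, short:2, late:2, clean:2, rope:2, bridge:2, blue:1, apple:1, she:1, eat:1, sad:1
Hapax count = 5; token count = 44.
Ratio = 5 / 44 = 0.1136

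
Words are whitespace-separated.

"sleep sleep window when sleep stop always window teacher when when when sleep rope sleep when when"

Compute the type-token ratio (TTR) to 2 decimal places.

0.41

N = 17 tokens, V = 7 types.
TTR = V / N = 7 / 17 = 0.41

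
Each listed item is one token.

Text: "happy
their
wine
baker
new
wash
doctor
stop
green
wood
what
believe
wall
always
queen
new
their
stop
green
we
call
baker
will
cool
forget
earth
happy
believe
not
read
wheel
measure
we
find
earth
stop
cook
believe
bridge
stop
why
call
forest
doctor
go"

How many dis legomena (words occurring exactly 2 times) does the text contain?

9

Frequencies: stop:4, believe:3, happy:2, their:2, baker:2, new:2, doctor:2, green:2, we:2, call:2, earth:2, wine:1, wash:1, wood:1, what:1, wall:1, always:1, queen:1, will:1, cool:1, … (11 more, each freq 1)
Words with frequency 2: baker, call, doctor, earth, green, happy, new, their, we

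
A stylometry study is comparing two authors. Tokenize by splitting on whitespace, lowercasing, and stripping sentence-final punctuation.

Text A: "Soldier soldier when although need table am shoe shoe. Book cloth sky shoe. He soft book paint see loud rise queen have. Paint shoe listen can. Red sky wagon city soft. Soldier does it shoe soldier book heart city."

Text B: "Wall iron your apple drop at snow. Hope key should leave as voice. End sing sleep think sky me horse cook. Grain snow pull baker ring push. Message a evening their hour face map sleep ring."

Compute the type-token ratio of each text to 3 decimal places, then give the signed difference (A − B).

-0.250

TTR(A) = 26/39 = 0.667
TTR(B) = 33/36 = 0.917
Difference = 0.667 − 0.917 = -0.250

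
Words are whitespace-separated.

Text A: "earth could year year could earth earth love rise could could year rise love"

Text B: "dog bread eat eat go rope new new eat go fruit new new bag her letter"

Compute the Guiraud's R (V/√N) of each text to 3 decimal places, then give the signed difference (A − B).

-1.164

A: V=5, N=14, R=1.336
B: V=10, N=16, R=2.500
Difference = 1.336 − 2.500 = -1.164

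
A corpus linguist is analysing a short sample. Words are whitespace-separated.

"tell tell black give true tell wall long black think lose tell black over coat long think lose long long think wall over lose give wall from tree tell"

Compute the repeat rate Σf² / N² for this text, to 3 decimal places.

0.106

Frequencies: tell:5, long:4, black:3, wall:3, think:3, lose:3, give:2, over:2, true:1, coat:1, from:1, tree:1
Σf² = 89; N² = 841
Repeat rate = 89 / 841 = 0.106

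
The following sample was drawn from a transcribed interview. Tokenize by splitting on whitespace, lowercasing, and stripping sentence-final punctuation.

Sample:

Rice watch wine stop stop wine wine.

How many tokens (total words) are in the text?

Tokens: rice, watch, wine, stop, stop, wine, wine
N = 7

7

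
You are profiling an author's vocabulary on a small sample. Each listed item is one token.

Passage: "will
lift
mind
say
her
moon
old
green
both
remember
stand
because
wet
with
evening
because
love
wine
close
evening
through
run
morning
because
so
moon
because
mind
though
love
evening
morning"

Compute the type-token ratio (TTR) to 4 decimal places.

0.7188

N = 32 tokens, V = 23 types.
TTR = V / N = 23 / 32 = 0.7188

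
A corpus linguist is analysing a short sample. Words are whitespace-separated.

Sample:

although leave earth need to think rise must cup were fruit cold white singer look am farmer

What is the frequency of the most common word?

1

Frequencies: although:1, leave:1, earth:1, need:1, to:1, think:1, rise:1, must:1, cup:1, were:1, fruit:1, cold:1, white:1, singer:1, look:1, am:1, farmer:1
Most common: 'although' with frequency 1.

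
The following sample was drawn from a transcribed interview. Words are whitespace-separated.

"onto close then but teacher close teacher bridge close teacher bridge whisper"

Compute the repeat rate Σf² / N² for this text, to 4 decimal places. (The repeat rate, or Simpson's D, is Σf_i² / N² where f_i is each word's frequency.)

0.1806

Frequencies: close:3, teacher:3, bridge:2, onto:1, then:1, but:1, whisper:1
Σf² = 26; N² = 144
Repeat rate = 26 / 144 = 0.1806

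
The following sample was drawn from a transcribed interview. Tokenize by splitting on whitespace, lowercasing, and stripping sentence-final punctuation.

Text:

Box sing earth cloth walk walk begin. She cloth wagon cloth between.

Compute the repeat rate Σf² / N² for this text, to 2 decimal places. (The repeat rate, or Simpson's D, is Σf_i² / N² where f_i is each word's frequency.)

Frequencies: cloth:3, walk:2, box:1, sing:1, earth:1, begin:1, she:1, wagon:1, between:1
Σf² = 20; N² = 144
Repeat rate = 20 / 144 = 0.14

0.14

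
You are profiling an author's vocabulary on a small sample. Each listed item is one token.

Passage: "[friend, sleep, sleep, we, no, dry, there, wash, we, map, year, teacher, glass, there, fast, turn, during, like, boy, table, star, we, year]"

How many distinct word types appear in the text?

Distinct types: {boy, dry, during, fast, friend, glass, like, map, no, sleep, star, table, teacher, there, turn, wash, we, year}
V = 18

18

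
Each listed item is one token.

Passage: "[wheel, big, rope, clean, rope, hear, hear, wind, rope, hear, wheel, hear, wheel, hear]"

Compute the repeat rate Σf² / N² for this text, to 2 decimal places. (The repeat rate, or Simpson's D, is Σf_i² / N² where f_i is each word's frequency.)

Frequencies: hear:5, wheel:3, rope:3, big:1, clean:1, wind:1
Σf² = 46; N² = 196
Repeat rate = 46 / 196 = 0.23

0.23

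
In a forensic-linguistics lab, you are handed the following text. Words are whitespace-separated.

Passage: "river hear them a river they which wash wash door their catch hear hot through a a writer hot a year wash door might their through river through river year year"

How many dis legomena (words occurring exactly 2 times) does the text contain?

Frequencies: river:4, a:4, wash:3, through:3, year:3, hear:2, door:2, their:2, hot:2, them:1, they:1, which:1, catch:1, writer:1, might:1
Words with frequency 2: door, hear, hot, their

4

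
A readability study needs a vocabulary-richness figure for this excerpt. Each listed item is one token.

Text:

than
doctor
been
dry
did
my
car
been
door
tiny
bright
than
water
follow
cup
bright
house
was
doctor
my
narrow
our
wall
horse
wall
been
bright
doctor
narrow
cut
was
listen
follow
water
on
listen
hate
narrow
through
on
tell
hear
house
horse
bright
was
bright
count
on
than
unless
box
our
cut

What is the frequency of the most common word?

Frequencies: bright:5, than:3, doctor:3, been:3, was:3, narrow:3, on:3, my:2, water:2, follow:2, house:2, our:2, wall:2, horse:2, cut:2, listen:2, dry:1, did:1, car:1, door:1, … (9 more, each freq 1)
Most common: 'bright' with frequency 5.

5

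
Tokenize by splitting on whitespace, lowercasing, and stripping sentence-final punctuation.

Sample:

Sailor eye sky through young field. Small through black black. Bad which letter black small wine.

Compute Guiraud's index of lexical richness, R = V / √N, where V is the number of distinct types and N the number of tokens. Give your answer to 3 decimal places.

3.000

N = 16, V = 12.
√N = 4.000000
R = 12 / 4.000000 = 3.000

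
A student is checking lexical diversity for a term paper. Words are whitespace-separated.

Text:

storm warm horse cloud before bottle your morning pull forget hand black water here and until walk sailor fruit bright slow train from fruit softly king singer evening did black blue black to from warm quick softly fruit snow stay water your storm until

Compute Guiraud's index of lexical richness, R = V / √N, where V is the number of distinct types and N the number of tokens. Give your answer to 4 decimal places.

N = 44, V = 33.
√N = 6.633250
R = 33 / 6.633250 = 4.9749

4.9749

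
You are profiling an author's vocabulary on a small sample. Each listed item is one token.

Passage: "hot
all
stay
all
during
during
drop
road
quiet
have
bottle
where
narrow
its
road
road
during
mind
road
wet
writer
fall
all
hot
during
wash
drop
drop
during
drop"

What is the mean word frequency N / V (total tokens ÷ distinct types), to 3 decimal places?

N = 30 tokens, V = 17 types.
Mean frequency = N / V = 30 / 17 = 1.765

1.765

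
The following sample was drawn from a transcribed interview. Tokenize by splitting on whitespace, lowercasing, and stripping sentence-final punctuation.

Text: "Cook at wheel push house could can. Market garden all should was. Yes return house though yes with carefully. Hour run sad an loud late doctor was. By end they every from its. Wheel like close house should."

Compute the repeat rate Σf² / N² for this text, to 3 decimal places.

Frequencies: house:3, wheel:2, should:2, was:2, yes:2, cook:1, at:1, push:1, could:1, can:1, market:1, garden:1, all:1, return:1, though:1, with:1, carefully:1, hour:1, run:1, sad:1, … (12 more, each freq 1)
Σf² = 52; N² = 1444
Repeat rate = 52 / 1444 = 0.036

0.036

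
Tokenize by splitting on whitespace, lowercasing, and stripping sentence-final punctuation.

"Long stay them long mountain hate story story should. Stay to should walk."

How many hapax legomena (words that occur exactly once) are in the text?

5

Frequencies: long:2, stay:2, story:2, should:2, them:1, mountain:1, hate:1, to:1, walk:1
Hapax (freq=1): hate, mountain, them, to, walk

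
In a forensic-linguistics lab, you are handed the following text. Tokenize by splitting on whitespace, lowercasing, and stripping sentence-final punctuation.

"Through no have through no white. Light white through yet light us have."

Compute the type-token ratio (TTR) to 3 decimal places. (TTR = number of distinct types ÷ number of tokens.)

0.538

N = 13 tokens, V = 7 types.
TTR = V / N = 7 / 13 = 0.538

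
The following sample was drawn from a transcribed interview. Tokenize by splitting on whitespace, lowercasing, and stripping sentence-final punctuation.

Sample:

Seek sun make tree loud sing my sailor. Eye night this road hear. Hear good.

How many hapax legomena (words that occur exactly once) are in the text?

Frequencies: hear:2, seek:1, sun:1, make:1, tree:1, loud:1, sing:1, my:1, sailor:1, eye:1, night:1, this:1, road:1, good:1
Hapax (freq=1): eye, good, loud, make, my, night, road, sailor, seek, sing, sun, this, tree

13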